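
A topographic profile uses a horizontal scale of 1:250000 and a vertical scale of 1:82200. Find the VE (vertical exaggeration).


VE = horizontal_scale / vertical_scale = 250000 / 82200 ≈ 3.0

3.0x


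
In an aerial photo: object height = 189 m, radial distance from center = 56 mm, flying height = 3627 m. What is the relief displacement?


d = h * r / H = 189 * 56 / 3627 = 2.92 mm

2.92 mm


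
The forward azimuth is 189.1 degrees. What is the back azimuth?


back azimuth = (189.1 + 180) mod 360 = 9.1 degrees

9.1 degrees


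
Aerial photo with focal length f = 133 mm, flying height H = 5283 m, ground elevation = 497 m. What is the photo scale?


scale = f / (H - h) = 133 mm / 4786 m = 133 / 4786000 = 1:35985

1:35985


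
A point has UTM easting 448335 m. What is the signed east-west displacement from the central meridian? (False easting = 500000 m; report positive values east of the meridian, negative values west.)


displacement = 448335 - 500000 = -51665 m

-51665 m


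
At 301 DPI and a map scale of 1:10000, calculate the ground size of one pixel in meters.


pixel_cm = 2.54 / 301 ≈ 0.008439 cm
ground = pixel_cm * 10000 / 100 = 2.54 * 10000 / (301 * 100) = 25400 / 30100 ≈ 0.84 m

0.84 m


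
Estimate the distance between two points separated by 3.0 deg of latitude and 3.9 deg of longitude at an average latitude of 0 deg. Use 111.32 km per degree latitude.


dlat_km = 3.0 * 111.32 = 333.96
dlon_km = 3.9 * 111.32 * cos(0) ≈ 434.148
dist = sqrt(333.96^2 + 434.148^2) ≈ 547.7 km

547.7 km


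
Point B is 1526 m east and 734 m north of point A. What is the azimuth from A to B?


az = atan2(1526, 734) = 64.3 deg
adjusted to 0-360: 64.3 degrees

64.3 degrees


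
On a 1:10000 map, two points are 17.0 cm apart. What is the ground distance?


ground = 17.0 cm * 10000 / 100 = 1700.0 m = 1.7 km

1.7 km


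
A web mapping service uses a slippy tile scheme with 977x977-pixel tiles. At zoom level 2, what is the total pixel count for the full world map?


tiles per axis = 2^2 = 4
total tiles = 4^2 = 16
pixels per axis = 4 * 977 = 3908
total pixels = 3908^2 = 15272464

15272464 pixels


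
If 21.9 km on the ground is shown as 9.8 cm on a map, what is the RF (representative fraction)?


ground = 21.9 km = 2190000 cm; RF denominator = ground / map = 2190000 / 9.8 ≈ 223469; RF = 1:223469

1:223469


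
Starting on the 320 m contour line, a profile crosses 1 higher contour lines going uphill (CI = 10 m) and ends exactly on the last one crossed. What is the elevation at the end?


elevation = 320 + 1 * 10 = 330 m

330 m


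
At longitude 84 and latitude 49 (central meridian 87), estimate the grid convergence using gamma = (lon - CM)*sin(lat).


gamma = (84 - 87) * sin(49) = -3 * 0.75471 = -2.264 degrees

-2.264 degrees


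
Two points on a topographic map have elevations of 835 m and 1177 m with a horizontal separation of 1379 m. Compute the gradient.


gradient = (1177 - 835) / 1379 = 342 / 1379 = 0.248

0.248


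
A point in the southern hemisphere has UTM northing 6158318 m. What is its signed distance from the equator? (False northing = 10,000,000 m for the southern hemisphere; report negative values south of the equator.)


For southern: actual = 6158318 - 10000000 = -3841682 m

-3841682 m


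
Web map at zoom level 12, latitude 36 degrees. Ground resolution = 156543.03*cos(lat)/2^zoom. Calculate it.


res = 156543.03 * cos(36) / 2^12 = 156543.03 * 0.80901699 / 4096 = 30.92 m/pixel

30.92 m/pixel


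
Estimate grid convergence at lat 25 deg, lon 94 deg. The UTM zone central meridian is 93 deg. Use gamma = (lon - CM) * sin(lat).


gamma = (94 - 93) * sin(25) = 1 * 0.422618 = 0.423 degrees

0.423 degrees


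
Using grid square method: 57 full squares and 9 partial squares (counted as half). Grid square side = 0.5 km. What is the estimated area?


effective squares = 57 + 9 * 0.5 = 61.5
area = 61.5 * 0.25 = 15.375 km^2

15.375 km^2


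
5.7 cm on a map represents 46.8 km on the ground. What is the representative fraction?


ground = 46.8 km = 4680000 cm; RF denominator = ground / map = 4680000 / 5.7 ≈ 821053; RF = 1:821053

1:821053


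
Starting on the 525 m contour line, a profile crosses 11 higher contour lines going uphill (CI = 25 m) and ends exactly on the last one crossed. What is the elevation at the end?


elevation = 525 + 11 * 25 = 800 m

800 m


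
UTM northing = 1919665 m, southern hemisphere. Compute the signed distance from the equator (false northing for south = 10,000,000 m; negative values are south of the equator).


For southern: actual = 1919665 - 10000000 = -8080335 m

-8080335 m


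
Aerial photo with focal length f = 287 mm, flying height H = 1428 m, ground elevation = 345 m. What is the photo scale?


scale = f / (H - h) = 287 mm / 1083 m = 287 / 1083000 = 1:3774

1:3774


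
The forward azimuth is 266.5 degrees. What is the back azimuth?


back azimuth = (266.5 + 180) mod 360 = 86.5 degrees

86.5 degrees


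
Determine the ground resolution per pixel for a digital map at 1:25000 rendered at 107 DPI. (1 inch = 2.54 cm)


pixel_cm = 2.54 / 107 ≈ 0.023738 cm
ground = pixel_cm * 25000 / 100 = 2.54 * 25000 / (107 * 100) = 63500 / 10700 ≈ 5.93 m

5.93 m


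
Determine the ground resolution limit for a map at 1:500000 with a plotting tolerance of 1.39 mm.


ground = 1.39 mm * 500000 / 1000 = 695.0 m

695.0 m


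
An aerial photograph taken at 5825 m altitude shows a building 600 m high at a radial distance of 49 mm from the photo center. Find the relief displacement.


d = h * r / H = 600 * 49 / 5825 = 5.05 mm

5.05 mm


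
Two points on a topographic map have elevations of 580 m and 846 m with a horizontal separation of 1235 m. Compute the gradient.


gradient = (846 - 580) / 1235 = 266 / 1235 = 0.2154

0.2154


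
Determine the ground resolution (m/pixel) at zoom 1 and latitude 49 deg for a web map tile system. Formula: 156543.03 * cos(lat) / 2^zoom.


res = 156543.03 * cos(49) / 2^1 = 156543.03 * 0.65605903 / 2 = 51350.73 m/pixel

51350.73 m/pixel


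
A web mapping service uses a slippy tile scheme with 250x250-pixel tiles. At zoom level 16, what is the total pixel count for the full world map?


tiles per axis = 2^16 = 65536
total tiles = 65536^2 = 4294967296
pixels per axis = 65536 * 250 = 16384000
total pixels = 16384000^2 = 268435456000000

268435456000000 pixels


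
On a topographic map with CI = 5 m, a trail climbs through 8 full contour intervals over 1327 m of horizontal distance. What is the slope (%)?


elevation change = 8 * 5 = 40 m
slope = 40 / 1327 * 100 = 3.0%

3.0%


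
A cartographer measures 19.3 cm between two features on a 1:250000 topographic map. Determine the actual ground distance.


ground = 19.3 cm * 250000 / 100 = 48250.0 m = 48.25 km

48.25 km


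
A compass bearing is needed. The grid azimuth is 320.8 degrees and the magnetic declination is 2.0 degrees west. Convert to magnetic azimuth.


magnetic azimuth = grid azimuth - declination (east +ve)
mag_az = 320.8 - -2.0 = 322.8 degrees

322.8 degrees


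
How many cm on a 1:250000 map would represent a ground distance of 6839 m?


map_cm = 6839 * 100 / 250000 = 2.7356 cm ≈ 2.74 cm

2.74 cm


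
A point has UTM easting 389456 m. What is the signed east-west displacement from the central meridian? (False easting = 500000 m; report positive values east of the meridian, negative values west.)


displacement = 389456 - 500000 = -110544 m

-110544 m


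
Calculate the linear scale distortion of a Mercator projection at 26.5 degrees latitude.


SF = 1 / cos(26.5) = 1 / 0.894934 = 1.117

1.117


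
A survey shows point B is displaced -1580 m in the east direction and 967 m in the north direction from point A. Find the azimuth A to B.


az = atan2(-1580, 967) = -58.5 deg
adjusted to 0-360: 301.5 degrees

301.5 degrees


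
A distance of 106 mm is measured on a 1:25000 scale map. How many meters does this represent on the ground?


ground = 106 mm * 25000 / 1000 = 2650.0 m

2650.0 m


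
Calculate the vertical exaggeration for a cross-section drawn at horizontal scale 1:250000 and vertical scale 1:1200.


VE = horizontal_scale / vertical_scale = 250000 / 1200 ≈ 208.3

208.3x


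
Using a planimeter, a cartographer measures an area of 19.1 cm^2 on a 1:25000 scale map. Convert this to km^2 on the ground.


ground_area = 19.1 * (25000/100)^2 = 1193750.0 m^2 = 1.19375 km^2 ≈ 1.194 km^2

1.194 km^2


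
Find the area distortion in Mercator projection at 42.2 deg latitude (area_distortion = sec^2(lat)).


area_distortion = 1/cos^2(42.2) = 1.822

1.822


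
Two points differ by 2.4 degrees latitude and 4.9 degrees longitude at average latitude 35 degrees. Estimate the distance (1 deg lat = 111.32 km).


dlat_km = 2.4 * 111.32 = 267.168
dlon_km = 4.9 * 111.32 * cos(35) ≈ 446.821
dist = sqrt(267.168^2 + 446.821^2) ≈ 520.6 km

520.6 km


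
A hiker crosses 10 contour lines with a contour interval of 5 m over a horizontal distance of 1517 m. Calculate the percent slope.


elevation change = 10 * 5 = 50 m
slope = 50 / 1517 * 100 = 3.3%

3.3%


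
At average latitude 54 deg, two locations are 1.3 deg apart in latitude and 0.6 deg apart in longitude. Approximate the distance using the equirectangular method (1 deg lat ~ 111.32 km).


dlat_km = 1.3 * 111.32 = 144.716
dlon_km = 0.6 * 111.32 * cos(54) ≈ 39.259
dist = sqrt(144.716^2 + 39.259^2) ≈ 149.9 km

149.9 km


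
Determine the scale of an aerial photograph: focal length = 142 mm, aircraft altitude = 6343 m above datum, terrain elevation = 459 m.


scale = f / (H - h) = 142 mm / 5884 m = 142 / 5884000 = 1:41437

1:41437


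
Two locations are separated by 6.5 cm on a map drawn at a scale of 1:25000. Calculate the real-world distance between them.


ground = 6.5 cm * 25000 / 100 = 1625.0 m = 1.625 km

1.625 km


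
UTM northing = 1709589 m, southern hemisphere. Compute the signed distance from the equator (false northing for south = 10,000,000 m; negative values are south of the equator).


For southern: actual = 1709589 - 10000000 = -8290411 m

-8290411 m


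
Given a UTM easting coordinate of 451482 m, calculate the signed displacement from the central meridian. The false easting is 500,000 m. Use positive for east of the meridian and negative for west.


displacement = 451482 - 500000 = -48518 m

-48518 m


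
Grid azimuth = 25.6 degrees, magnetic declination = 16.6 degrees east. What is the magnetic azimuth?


magnetic azimuth = grid azimuth - declination (east +ve)
mag_az = 25.6 - 16.6 = 9.0 degrees

9.0 degrees


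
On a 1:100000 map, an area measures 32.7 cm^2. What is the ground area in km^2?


ground_area = 32.7 * (100000/100)^2 = 32700000.0 m^2 = 32.7 km^2

32.7 km^2


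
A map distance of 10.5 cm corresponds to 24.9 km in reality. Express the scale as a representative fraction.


ground = 24.9 km = 2490000 cm; RF denominator = ground / map = 2490000 / 10.5 ≈ 237143; RF = 1:237143

1:237143


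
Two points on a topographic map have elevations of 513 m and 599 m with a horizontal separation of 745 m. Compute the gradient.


gradient = (599 - 513) / 745 = 86 / 745 = 0.1154

0.1154


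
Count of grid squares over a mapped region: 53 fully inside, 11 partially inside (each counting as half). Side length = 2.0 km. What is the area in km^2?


effective squares = 53 + 11 * 0.5 = 58.5
area = 58.5 * 4.0 = 234.0 km^2

234.0 km^2


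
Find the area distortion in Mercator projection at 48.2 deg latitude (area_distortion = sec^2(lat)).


area_distortion = 1/cos^2(48.2) = 2.251

2.251


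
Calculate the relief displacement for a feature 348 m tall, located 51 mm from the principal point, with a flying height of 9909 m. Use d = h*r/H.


d = h * r / H = 348 * 51 / 9909 = 1.79 mm

1.79 mm


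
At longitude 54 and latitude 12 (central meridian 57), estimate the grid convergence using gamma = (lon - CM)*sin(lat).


gamma = (54 - 57) * sin(12) = -3 * 0.207912 = -0.624 degrees

-0.624 degrees


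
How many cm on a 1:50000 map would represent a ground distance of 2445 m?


map_cm = 2445 * 100 / 50000 = 4.89 cm

4.89 cm


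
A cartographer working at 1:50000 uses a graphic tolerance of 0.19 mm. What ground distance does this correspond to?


ground = 0.19 mm * 50000 / 1000 = 9.5 m

9.5 m


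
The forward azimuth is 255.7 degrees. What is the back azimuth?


back azimuth = (255.7 + 180) mod 360 = 75.7 degrees

75.7 degrees


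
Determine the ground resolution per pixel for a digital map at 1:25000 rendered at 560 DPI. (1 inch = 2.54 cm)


pixel_cm = 2.54 / 560 ≈ 0.004536 cm
ground = pixel_cm * 25000 / 100 = 2.54 * 25000 / (560 * 100) = 63500 / 56000 ≈ 1.13 m

1.13 m


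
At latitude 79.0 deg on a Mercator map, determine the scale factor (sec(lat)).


SF = 1 / cos(79.0) = 1 / 0.190809 = 5.241

5.241


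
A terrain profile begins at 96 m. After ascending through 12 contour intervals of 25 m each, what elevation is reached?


elevation = 96 + 12 * 25 = 396 m

396 m


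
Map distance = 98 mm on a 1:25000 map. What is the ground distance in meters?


ground = 98 mm * 25000 / 1000 = 2450.0 m

2450.0 m


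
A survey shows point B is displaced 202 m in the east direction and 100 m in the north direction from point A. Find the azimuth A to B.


az = atan2(202, 100) = 63.7 deg
adjusted to 0-360: 63.7 degrees

63.7 degrees


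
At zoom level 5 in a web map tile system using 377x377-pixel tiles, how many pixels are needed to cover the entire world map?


tiles per axis = 2^5 = 32
total tiles = 32^2 = 1024
pixels per axis = 32 * 377 = 12064
total pixels = 12064^2 = 145540096

145540096 pixels


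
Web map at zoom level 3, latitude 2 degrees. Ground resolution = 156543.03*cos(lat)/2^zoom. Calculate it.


res = 156543.03 * cos(2) / 2^3 = 156543.03 * 0.99939083 / 8 = 19555.96 m/pixel

19555.96 m/pixel


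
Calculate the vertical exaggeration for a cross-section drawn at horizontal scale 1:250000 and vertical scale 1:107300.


VE = horizontal_scale / vertical_scale = 250000 / 107300 ≈ 2.3

2.3x


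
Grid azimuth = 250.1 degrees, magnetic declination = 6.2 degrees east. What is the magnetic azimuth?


magnetic azimuth = grid azimuth - declination (east +ve)
mag_az = 250.1 - 6.2 = 243.9 degrees

243.9 degrees


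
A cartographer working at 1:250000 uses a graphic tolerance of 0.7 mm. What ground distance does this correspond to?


ground = 0.7 mm * 250000 / 1000 = 175.0 m

175.0 m


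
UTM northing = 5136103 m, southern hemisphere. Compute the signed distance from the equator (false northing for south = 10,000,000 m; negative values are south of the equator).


For southern: actual = 5136103 - 10000000 = -4863897 m

-4863897 m


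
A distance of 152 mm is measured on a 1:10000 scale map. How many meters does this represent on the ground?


ground = 152 mm * 10000 / 1000 = 1520.0 m

1520.0 m


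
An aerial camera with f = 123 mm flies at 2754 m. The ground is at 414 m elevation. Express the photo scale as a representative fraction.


scale = f / (H - h) = 123 mm / 2340 m = 123 / 2340000 = 1:19024

1:19024


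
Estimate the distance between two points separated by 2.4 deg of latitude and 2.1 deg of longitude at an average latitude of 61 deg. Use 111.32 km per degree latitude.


dlat_km = 2.4 * 111.32 = 267.168
dlon_km = 2.1 * 111.32 * cos(61) ≈ 113.335
dist = sqrt(267.168^2 + 113.335^2) ≈ 290.2 km

290.2 km


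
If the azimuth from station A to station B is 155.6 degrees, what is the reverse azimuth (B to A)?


back azimuth = (155.6 + 180) mod 360 = 335.6 degrees

335.6 degrees


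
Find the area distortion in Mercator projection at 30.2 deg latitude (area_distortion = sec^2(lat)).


area_distortion = 1/cos^2(30.2) = 1.339

1.339


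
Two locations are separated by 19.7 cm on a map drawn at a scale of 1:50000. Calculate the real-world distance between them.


ground = 19.7 cm * 50000 / 100 = 9850.0 m = 9.85 km

9.85 km


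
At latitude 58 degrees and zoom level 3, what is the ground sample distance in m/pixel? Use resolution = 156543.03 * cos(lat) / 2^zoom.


res = 156543.03 * cos(58) / 2^3 = 156543.03 * 0.52991926 / 8 = 10369.4 m/pixel

10369.4 m/pixel


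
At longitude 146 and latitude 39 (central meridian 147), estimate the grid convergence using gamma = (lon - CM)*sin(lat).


gamma = (146 - 147) * sin(39) = -1 * 0.62932 = -0.629 degrees

-0.629 degrees


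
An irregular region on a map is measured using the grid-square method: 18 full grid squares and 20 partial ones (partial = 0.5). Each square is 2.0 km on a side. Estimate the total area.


effective squares = 18 + 20 * 0.5 = 28.0
area = 28.0 * 4.0 = 112.0 km^2

112.0 km^2


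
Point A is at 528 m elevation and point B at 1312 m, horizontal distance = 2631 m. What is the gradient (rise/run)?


gradient = (1312 - 528) / 2631 = 784 / 2631 = 0.298

0.298


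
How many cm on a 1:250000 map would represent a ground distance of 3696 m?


map_cm = 3696 * 100 / 250000 = 1.4784 cm ≈ 1.48 cm

1.48 cm


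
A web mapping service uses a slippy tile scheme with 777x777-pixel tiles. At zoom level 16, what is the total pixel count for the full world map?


tiles per axis = 2^16 = 65536
total tiles = 65536^2 = 4294967296
pixels per axis = 65536 * 777 = 50921472
total pixels = 50921472^2 = 2592996310646784

2592996310646784 pixels


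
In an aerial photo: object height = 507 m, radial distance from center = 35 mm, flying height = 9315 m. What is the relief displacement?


d = h * r / H = 507 * 35 / 9315 = 1.9 mm

1.9 mm


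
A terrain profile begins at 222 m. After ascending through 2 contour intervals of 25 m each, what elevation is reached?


elevation = 222 + 2 * 25 = 272 m

272 m


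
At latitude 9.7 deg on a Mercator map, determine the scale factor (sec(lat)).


SF = 1 / cos(9.7) = 1 / 0.985703 = 1.015

1.015


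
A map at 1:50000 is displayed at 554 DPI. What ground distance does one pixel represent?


pixel_cm = 2.54 / 554 ≈ 0.004585 cm
ground = pixel_cm * 50000 / 100 = 2.54 * 50000 / (554 * 100) = 127000 / 55400 ≈ 2.29 m

2.29 m


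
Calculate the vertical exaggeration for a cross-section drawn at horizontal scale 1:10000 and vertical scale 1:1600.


VE = horizontal_scale / vertical_scale = 10000 / 1600 = 6.25

6.25x


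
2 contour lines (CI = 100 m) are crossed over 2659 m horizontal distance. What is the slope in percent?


elevation change = 2 * 100 = 200 m
slope = 200 / 2659 * 100 = 7.5%

7.5%


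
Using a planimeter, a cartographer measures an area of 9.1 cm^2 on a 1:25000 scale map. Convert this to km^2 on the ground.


ground_area = 9.1 * (25000/100)^2 = 568750.0 m^2 = 0.56875 km^2 ≈ 0.569 km^2

0.569 km^2


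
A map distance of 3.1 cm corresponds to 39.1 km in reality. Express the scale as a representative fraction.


ground = 39.1 km = 3910000 cm; RF denominator = ground / map = 3910000 / 3.1 ≈ 1261290; RF = 1:1261290

1:1261290


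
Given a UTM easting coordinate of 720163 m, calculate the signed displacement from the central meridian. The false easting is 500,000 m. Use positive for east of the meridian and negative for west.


displacement = 720163 - 500000 = 220163 m

220163 m


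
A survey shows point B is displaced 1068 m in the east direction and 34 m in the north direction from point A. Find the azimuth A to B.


az = atan2(1068, 34) = 88.2 deg
adjusted to 0-360: 88.2 degrees

88.2 degrees


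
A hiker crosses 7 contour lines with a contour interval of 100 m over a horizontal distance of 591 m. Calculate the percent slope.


elevation change = 7 * 100 = 700 m
slope = 700 / 591 * 100 = 118.4%

118.4%


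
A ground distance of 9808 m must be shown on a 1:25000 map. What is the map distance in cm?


map_cm = 9808 * 100 / 25000 = 39.232 cm ≈ 39.23 cm

39.23 cm


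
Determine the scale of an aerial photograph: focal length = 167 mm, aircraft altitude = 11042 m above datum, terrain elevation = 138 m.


scale = f / (H - h) = 167 mm / 10904 m = 167 / 10904000 = 1:65293

1:65293


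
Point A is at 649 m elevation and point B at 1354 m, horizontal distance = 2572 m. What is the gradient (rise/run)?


gradient = (1354 - 649) / 2572 = 705 / 2572 = 0.2741

0.2741


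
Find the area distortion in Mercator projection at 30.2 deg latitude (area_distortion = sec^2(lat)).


area_distortion = 1/cos^2(30.2) = 1.339

1.339


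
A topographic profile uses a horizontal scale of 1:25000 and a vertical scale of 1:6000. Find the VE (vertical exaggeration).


VE = horizontal_scale / vertical_scale = 25000 / 6000 ≈ 4.2

4.2x


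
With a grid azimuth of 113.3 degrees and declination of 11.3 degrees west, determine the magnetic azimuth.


magnetic azimuth = grid azimuth - declination (east +ve)
mag_az = 113.3 - -11.3 = 124.6 degrees

124.6 degrees


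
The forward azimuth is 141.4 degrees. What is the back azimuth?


back azimuth = (141.4 + 180) mod 360 = 321.4 degrees

321.4 degrees


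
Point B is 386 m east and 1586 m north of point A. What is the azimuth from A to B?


az = atan2(386, 1586) = 13.7 deg
adjusted to 0-360: 13.7 degrees

13.7 degrees


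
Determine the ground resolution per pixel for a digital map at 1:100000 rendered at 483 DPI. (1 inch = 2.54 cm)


pixel_cm = 2.54 / 483 ≈ 0.005259 cm
ground = pixel_cm * 100000 / 100 = 2.54 * 100000 / (483 * 100) = 254000 / 48300 ≈ 5.26 m

5.26 m


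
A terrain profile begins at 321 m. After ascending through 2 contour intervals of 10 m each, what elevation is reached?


elevation = 321 + 2 * 10 = 341 m

341 m


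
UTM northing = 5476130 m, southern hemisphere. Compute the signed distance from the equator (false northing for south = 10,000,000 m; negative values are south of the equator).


For southern: actual = 5476130 - 10000000 = -4523870 m

-4523870 m


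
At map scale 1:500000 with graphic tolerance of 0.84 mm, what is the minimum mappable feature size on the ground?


ground = 0.84 mm * 500000 / 1000 = 420.0 m

420.0 m


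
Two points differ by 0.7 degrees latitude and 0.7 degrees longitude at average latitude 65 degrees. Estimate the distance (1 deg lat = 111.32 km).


dlat_km = 0.7 * 111.32 = 77.924
dlon_km = 0.7 * 111.32 * cos(65) ≈ 32.932
dist = sqrt(77.924^2 + 32.932^2) ≈ 84.6 km

84.6 km


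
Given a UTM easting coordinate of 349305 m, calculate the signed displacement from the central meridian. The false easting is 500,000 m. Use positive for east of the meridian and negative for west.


displacement = 349305 - 500000 = -150695 m

-150695 m


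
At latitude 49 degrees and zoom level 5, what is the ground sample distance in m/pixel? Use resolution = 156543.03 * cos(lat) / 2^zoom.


res = 156543.03 * cos(49) / 2^5 = 156543.03 * 0.65605903 / 32 = 3209.42 m/pixel

3209.42 m/pixel


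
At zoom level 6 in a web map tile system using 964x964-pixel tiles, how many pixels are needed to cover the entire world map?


tiles per axis = 2^6 = 64
total tiles = 64^2 = 4096
pixels per axis = 64 * 964 = 61696
total pixels = 61696^2 = 3806396416

3806396416 pixels


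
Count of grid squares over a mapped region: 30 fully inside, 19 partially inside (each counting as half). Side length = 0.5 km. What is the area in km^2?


effective squares = 30 + 19 * 0.5 = 39.5
area = 39.5 * 0.25 = 9.875 km^2

9.875 km^2


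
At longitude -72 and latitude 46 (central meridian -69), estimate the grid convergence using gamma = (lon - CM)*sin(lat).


gamma = (-72 - -69) * sin(46) = -3 * 0.71934 = -2.158 degrees

-2.158 degrees


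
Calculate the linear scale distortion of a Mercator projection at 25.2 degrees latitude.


SF = 1 / cos(25.2) = 1 / 0.904827 = 1.105

1.105


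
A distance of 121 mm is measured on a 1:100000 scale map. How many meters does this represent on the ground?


ground = 121 mm * 100000 / 1000 = 12100.0 m

12100.0 m


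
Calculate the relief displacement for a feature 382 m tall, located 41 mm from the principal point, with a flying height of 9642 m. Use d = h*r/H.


d = h * r / H = 382 * 41 / 9642 = 1.62 mm

1.62 mm


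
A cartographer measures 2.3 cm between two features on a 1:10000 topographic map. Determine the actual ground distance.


ground = 2.3 cm * 10000 / 100 = 230.0 m

230.0 m


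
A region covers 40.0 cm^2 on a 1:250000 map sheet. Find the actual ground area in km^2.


ground_area = 40.0 * (250000/100)^2 = 250000000.0 m^2 = 250.0 km^2

250.0 km^2


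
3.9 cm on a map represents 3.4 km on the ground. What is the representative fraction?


ground = 3.4 km = 340000 cm; RF denominator = ground / map = 340000 / 3.9 ≈ 87179; RF = 1:87179

1:87179


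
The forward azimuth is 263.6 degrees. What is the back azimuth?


back azimuth = (263.6 + 180) mod 360 = 83.6 degrees

83.6 degrees


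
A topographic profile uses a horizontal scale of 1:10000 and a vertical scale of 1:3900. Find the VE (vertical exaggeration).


VE = horizontal_scale / vertical_scale = 10000 / 3900 ≈ 2.6

2.6x


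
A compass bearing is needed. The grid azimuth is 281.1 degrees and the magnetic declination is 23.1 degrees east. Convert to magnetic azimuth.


magnetic azimuth = grid azimuth - declination (east +ve)
mag_az = 281.1 - 23.1 = 258.0 degrees

258.0 degrees


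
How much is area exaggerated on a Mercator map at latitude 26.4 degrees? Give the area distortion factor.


area_distortion = 1/cos^2(26.4) = 1.246

1.246


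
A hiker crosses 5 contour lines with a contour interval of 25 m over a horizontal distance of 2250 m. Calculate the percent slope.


elevation change = 5 * 25 = 125 m
slope = 125 / 2250 * 100 = 5.6%

5.6%


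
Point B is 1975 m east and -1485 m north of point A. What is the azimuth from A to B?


az = atan2(1975, -1485) = 126.9 deg
adjusted to 0-360: 126.9 degrees

126.9 degrees


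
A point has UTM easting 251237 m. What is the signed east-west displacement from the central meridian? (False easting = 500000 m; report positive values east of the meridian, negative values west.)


displacement = 251237 - 500000 = -248763 m

-248763 m


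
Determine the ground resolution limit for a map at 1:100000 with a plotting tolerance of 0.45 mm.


ground = 0.45 mm * 100000 / 1000 = 45.0 m

45.0 m


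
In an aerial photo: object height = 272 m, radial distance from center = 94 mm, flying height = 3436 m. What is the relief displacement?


d = h * r / H = 272 * 94 / 3436 = 7.44 mm

7.44 mm


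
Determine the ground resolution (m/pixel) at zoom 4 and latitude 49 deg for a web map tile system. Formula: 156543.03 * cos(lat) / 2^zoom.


res = 156543.03 * cos(49) / 2^4 = 156543.03 * 0.65605903 / 16 = 6418.84 m/pixel

6418.84 m/pixel


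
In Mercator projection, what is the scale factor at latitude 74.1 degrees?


SF = 1 / cos(74.1) = 1 / 0.273959 = 3.65

3.65


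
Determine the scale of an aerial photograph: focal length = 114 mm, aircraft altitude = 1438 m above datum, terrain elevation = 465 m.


scale = f / (H - h) = 114 mm / 973 m = 114 / 973000 = 1:8535

1:8535


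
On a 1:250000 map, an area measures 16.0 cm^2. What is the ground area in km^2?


ground_area = 16.0 * (250000/100)^2 = 100000000.0 m^2 = 100.0 km^2

100.0 km^2


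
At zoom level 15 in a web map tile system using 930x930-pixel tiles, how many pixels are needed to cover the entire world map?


tiles per axis = 2^15 = 32768
total tiles = 32768^2 = 1073741824
pixels per axis = 32768 * 930 = 30474240
total pixels = 30474240^2 = 928679303577600

928679303577600 pixels


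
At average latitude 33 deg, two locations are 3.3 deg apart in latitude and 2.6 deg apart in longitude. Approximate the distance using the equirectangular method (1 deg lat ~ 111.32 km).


dlat_km = 3.3 * 111.32 = 367.356
dlon_km = 2.6 * 111.32 * cos(33) ≈ 242.738
dist = sqrt(367.356^2 + 242.738^2) ≈ 440.3 km

440.3 km


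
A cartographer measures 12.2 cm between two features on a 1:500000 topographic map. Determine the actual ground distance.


ground = 12.2 cm * 500000 / 100 = 61000.0 m = 61.0 km

61.0 km


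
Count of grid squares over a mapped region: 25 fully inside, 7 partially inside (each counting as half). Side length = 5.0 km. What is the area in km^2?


effective squares = 25 + 7 * 0.5 = 28.5
area = 28.5 * 25.0 = 712.5 km^2

712.5 km^2


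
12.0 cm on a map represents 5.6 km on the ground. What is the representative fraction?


ground = 5.6 km = 560000 cm; RF denominator = ground / map = 560000 / 12.0 ≈ 46667; RF = 1:46667

1:46667


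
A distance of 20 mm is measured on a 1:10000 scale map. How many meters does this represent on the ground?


ground = 20 mm * 10000 / 1000 = 200.0 m

200.0 m


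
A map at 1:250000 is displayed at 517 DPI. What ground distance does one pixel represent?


pixel_cm = 2.54 / 517 ≈ 0.004913 cm
ground = pixel_cm * 250000 / 100 = 2.54 * 250000 / (517 * 100) = 635000 / 51700 ≈ 12.28 m

12.28 m


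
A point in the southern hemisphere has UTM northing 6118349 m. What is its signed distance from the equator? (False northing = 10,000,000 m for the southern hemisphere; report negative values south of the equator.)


For southern: actual = 6118349 - 10000000 = -3881651 m

-3881651 m


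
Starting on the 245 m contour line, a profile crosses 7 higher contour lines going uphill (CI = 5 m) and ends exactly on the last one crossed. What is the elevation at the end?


elevation = 245 + 7 * 5 = 280 m

280 m


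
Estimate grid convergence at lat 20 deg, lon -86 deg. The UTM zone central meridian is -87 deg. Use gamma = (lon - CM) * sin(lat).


gamma = (-86 - -87) * sin(20) = 1 * 0.34202 = 0.342 degrees

0.342 degrees


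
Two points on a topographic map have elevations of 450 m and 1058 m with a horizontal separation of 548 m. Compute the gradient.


gradient = (1058 - 450) / 548 = 608 / 548 = 1.1095

1.1095


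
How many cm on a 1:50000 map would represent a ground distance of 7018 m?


map_cm = 7018 * 100 / 50000 = 14.036 cm ≈ 14.04 cm

14.04 cm


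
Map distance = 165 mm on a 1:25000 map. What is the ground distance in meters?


ground = 165 mm * 25000 / 1000 = 4125.0 m

4125.0 m


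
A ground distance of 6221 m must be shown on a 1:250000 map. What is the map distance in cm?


map_cm = 6221 * 100 / 250000 = 2.4884 cm ≈ 2.49 cm

2.49 cm


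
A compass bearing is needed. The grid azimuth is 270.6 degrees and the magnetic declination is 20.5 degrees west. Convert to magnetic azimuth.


magnetic azimuth = grid azimuth - declination (east +ve)
mag_az = 270.6 - -20.5 = 291.1 degrees

291.1 degrees


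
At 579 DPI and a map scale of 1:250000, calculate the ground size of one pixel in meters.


pixel_cm = 2.54 / 579 ≈ 0.004387 cm
ground = pixel_cm * 250000 / 100 = 2.54 * 250000 / (579 * 100) = 635000 / 57900 ≈ 10.97 m

10.97 m


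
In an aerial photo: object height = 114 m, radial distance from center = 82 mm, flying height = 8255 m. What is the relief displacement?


d = h * r / H = 114 * 82 / 8255 = 1.13 mm

1.13 mm


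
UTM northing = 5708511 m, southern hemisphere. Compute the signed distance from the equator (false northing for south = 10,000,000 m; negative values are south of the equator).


For southern: actual = 5708511 - 10000000 = -4291489 m

-4291489 m


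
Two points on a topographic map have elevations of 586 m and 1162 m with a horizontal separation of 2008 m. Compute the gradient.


gradient = (1162 - 586) / 2008 = 576 / 2008 = 0.2869

0.2869


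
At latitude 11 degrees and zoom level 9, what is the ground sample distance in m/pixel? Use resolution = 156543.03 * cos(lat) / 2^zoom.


res = 156543.03 * cos(11) / 2^9 = 156543.03 * 0.98162718 / 512 = 300.13 m/pixel

300.13 m/pixel


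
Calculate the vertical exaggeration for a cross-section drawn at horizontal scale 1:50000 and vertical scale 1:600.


VE = horizontal_scale / vertical_scale = 50000 / 600 ≈ 83.3

83.3x


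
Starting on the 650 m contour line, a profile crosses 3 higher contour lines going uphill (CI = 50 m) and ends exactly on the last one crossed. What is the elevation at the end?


elevation = 650 + 3 * 50 = 800 m

800 m


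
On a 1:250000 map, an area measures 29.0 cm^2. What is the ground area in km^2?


ground_area = 29.0 * (250000/100)^2 = 181250000.0 m^2 = 181.25 km^2

181.25 km^2


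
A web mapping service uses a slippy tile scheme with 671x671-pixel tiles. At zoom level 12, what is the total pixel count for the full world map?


tiles per axis = 2^12 = 4096
total tiles = 4096^2 = 16777216
pixels per axis = 4096 * 671 = 2748416
total pixels = 2748416^2 = 7553790509056

7553790509056 pixels


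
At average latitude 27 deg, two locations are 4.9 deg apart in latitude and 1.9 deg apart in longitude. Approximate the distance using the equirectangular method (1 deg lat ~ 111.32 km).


dlat_km = 4.9 * 111.32 = 545.468
dlon_km = 1.9 * 111.32 * cos(27) ≈ 188.455
dist = sqrt(545.468^2 + 188.455^2) ≈ 577.1 km

577.1 km


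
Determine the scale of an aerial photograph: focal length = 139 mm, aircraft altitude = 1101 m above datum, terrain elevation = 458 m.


scale = f / (H - h) = 139 mm / 643 m = 139 / 643000 = 1:4626

1:4626


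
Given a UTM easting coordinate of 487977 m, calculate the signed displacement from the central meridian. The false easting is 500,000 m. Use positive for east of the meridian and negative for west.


displacement = 487977 - 500000 = -12023 m

-12023 m


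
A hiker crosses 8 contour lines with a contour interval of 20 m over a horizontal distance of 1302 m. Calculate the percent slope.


elevation change = 8 * 20 = 160 m
slope = 160 / 1302 * 100 = 12.3%

12.3%


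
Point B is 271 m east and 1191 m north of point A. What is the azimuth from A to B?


az = atan2(271, 1191) = 12.8 deg
adjusted to 0-360: 12.8 degrees

12.8 degrees


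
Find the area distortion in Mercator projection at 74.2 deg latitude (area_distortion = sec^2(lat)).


area_distortion = 1/cos^2(74.2) = 13.489

13.489


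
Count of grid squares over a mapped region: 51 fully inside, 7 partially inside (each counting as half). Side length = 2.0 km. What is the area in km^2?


effective squares = 51 + 7 * 0.5 = 54.5
area = 54.5 * 4.0 = 218.0 km^2

218.0 km^2


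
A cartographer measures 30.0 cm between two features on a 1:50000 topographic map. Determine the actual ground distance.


ground = 30.0 cm * 50000 / 100 = 15000.0 m = 15.0 km

15.0 km


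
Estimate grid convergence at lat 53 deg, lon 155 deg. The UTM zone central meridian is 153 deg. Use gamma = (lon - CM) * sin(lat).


gamma = (155 - 153) * sin(53) = 2 * 0.798636 = 1.597 degrees

1.597 degrees


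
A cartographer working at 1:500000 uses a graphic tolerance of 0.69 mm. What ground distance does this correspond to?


ground = 0.69 mm * 500000 / 1000 = 345.0 m

345.0 m


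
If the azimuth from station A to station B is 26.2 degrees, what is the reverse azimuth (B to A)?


back azimuth = (26.2 + 180) mod 360 = 206.2 degrees

206.2 degrees


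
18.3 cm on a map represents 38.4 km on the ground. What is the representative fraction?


ground = 38.4 km = 3840000 cm; RF denominator = ground / map = 3840000 / 18.3 ≈ 209836; RF = 1:209836

1:209836


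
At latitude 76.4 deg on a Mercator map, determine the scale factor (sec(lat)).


SF = 1 / cos(76.4) = 1 / 0.235142 = 4.253

4.253


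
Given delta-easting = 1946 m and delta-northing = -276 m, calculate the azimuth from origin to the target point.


az = atan2(1946, -276) = 98.1 deg
adjusted to 0-360: 98.1 degrees

98.1 degrees


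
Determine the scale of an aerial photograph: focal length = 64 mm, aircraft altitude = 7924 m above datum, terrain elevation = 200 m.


scale = f / (H - h) = 64 mm / 7724 m = 64 / 7724000 = 1:120688

1:120688


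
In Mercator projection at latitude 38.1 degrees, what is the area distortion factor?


area_distortion = 1/cos^2(38.1) = 1.615

1.615


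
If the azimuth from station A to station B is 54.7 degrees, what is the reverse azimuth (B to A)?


back azimuth = (54.7 + 180) mod 360 = 234.7 degrees

234.7 degrees


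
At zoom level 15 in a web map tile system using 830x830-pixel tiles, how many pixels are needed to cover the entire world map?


tiles per axis = 2^15 = 32768
total tiles = 32768^2 = 1073741824
pixels per axis = 32768 * 830 = 27197440
total pixels = 27197440^2 = 739700742553600

739700742553600 pixels


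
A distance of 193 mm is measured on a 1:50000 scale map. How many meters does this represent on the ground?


ground = 193 mm * 50000 / 1000 = 9650.0 m

9650.0 m


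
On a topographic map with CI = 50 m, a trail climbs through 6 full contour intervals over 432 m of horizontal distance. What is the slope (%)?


elevation change = 6 * 50 = 300 m
slope = 300 / 432 * 100 = 69.4%

69.4%


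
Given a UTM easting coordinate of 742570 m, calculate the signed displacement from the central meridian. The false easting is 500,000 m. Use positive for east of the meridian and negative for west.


displacement = 742570 - 500000 = 242570 m

242570 m


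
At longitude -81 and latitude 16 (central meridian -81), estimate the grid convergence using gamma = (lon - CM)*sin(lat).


gamma = (-81 - -81) * sin(16) = 0 * 0.275637 = 0.0 degrees

0.0 degrees


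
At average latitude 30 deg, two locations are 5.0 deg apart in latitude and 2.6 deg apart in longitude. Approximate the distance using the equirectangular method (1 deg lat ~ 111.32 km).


dlat_km = 5.0 * 111.32 = 556.6
dlon_km = 2.6 * 111.32 * cos(30) ≈ 250.655
dist = sqrt(556.6^2 + 250.655^2) ≈ 610.4 km

610.4 km


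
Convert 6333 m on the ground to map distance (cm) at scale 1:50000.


map_cm = 6333 * 100 / 50000 = 12.666 cm ≈ 12.67 cm

12.67 cm


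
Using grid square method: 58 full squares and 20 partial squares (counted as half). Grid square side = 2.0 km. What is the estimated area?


effective squares = 58 + 20 * 0.5 = 68.0
area = 68.0 * 4.0 = 272.0 km^2

272.0 km^2


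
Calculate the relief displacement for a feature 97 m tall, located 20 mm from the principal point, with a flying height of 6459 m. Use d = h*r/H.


d = h * r / H = 97 * 20 / 6459 = 0.3 mm

0.3 mm


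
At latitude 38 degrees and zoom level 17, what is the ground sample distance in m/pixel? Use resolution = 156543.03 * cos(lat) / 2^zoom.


res = 156543.03 * cos(38) / 2^17 = 156543.03 * 0.78801075 / 131072 = 0.94 m/pixel

0.94 m/pixel


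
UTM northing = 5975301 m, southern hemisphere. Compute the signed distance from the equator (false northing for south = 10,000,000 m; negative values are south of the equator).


For southern: actual = 5975301 - 10000000 = -4024699 m

-4024699 m


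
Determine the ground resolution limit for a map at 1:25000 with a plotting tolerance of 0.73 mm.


ground = 0.73 mm * 25000 / 1000 = 18.25 m

18.25 m


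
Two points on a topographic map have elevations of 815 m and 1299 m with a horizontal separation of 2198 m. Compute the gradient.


gradient = (1299 - 815) / 2198 = 484 / 2198 = 0.2202

0.2202


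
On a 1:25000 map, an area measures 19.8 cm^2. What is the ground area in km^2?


ground_area = 19.8 * (25000/100)^2 = 1237500.0 m^2 = 1.2375 km^2 ≈ 1.238 km^2

1.238 km^2


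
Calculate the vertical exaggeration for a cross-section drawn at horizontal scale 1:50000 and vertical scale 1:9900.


VE = horizontal_scale / vertical_scale = 50000 / 9900 ≈ 5.1

5.1x
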